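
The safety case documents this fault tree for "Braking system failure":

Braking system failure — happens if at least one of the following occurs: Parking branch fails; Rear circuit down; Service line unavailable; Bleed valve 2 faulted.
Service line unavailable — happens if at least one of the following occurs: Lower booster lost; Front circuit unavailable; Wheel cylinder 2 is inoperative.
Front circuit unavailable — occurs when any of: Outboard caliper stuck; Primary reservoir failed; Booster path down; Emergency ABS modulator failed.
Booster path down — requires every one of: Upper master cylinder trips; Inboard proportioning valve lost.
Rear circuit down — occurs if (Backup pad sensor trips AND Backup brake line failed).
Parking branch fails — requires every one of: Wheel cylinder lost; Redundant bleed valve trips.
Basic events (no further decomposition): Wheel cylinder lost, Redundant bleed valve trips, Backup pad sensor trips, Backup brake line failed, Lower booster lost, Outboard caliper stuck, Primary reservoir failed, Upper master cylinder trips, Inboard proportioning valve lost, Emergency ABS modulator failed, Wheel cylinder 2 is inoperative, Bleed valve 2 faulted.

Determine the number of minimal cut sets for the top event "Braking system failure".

9

Parking branch fails [AND]: one cut set from each child combined → 1 × 1 = 1 cut set(s).
Rear circuit down [AND]: one cut set from each child combined → 1 × 1 = 1 cut set(s).
Booster path down [AND]: one cut set from each child combined → 1 × 1 = 1 cut set(s).
Front circuit unavailable [OR]: union of children's cut sets → 4 cut set(s).
Service line unavailable [OR]: union of children's cut sets → 6 cut set(s).
Braking system failure [OR]: union of children's cut sets → 9 cut set(s).
Minimal cut sets: {Redundant bleed valve trips, Wheel cylinder lost}; {Backup brake line failed, Backup pad sensor trips}; {Lower booster lost}; {Outboard caliper stuck}; {Primary reservoir failed}; {Inboard proportioning valve lost, Upper master cylinder trips}; {Emergency ABS modulator failed}; {Wheel cylinder 2 is inoperative}; {Bleed valve 2 faulted}.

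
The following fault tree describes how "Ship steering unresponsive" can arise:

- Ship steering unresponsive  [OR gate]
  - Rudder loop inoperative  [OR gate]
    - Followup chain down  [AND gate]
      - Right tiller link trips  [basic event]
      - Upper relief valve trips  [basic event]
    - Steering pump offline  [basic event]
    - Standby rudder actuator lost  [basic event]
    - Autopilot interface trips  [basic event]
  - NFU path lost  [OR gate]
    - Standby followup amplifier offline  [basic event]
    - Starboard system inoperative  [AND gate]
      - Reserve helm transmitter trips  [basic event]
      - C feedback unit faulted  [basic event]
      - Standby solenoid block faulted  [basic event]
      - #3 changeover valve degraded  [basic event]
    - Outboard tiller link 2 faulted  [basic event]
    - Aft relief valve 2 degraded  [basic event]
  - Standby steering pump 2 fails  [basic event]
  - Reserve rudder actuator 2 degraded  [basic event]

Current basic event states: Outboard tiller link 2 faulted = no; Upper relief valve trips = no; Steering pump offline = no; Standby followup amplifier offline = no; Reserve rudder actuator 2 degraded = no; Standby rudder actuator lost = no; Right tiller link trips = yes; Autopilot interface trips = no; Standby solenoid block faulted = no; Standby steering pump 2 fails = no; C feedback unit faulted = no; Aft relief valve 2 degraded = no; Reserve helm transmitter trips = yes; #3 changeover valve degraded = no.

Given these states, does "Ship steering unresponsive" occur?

Followup chain down [AND]: Right tiller link trips=occurs, Upper relief valve trips=not → not all inputs occur → does not occur.
Rudder loop inoperative [OR]: Followup chain down=not, Steering pump offline=not, Standby rudder actuator lost=not, Autopilot interface trips=not → no input occurs → does not occur.
Starboard system inoperative [AND]: Reserve helm transmitter trips=occurs, C feedback unit faulted=not, Standby solenoid block faulted=not, #3 changeover valve degraded=not → not all inputs occur → does not occur.
NFU path lost [OR]: Standby followup amplifier offline=not, Starboard system inoperative=not, Outboard tiller link 2 faulted=not, Aft relief valve 2 degraded=not → no input occurs → does not occur.
Ship steering unresponsive [OR]: Rudder loop inoperative=not, NFU path lost=not, Standby steering pump 2 fails=not, Reserve rudder actuator 2 degraded=not → no input occurs → does not occur.

No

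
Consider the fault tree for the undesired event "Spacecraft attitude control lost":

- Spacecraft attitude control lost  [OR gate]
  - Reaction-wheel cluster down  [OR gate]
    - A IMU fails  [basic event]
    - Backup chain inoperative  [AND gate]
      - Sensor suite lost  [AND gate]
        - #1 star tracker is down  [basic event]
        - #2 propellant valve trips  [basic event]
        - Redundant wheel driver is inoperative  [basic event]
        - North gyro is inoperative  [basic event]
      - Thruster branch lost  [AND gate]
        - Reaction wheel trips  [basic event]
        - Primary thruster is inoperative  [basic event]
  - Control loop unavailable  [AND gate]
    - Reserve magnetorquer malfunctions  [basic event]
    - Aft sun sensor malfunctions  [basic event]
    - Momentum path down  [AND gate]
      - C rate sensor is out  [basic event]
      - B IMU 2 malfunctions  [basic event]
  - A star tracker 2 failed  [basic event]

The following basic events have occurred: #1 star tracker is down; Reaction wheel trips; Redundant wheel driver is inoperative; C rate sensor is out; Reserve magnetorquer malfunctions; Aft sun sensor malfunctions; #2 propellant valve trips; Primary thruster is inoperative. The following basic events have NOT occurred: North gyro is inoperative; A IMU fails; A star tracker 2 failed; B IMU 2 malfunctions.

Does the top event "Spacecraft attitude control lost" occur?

No

Sensor suite lost [AND]: #1 star tracker is down=occurs, #2 propellant valve trips=occurs, Redundant wheel driver is inoperative=occurs, North gyro is inoperative=not → not all inputs occur → does not occur.
Thruster branch lost [AND]: Reaction wheel trips=occurs, Primary thruster is inoperative=occurs → all inputs occur → occurs.
Backup chain inoperative [AND]: Sensor suite lost=not, Thruster branch lost=occurs → not all inputs occur → does not occur.
Reaction-wheel cluster down [OR]: A IMU fails=not, Backup chain inoperative=not → no input occurs → does not occur.
Momentum path down [AND]: C rate sensor is out=occurs, B IMU 2 malfunctions=not → not all inputs occur → does not occur.
Control loop unavailable [AND]: Reserve magnetorquer malfunctions=occurs, Aft sun sensor malfunctions=occurs, Momentum path down=not → not all inputs occur → does not occur.
Spacecraft attitude control lost [OR]: Reaction-wheel cluster down=not, Control loop unavailable=not, A star tracker 2 failed=not → no input occurs → does not occur.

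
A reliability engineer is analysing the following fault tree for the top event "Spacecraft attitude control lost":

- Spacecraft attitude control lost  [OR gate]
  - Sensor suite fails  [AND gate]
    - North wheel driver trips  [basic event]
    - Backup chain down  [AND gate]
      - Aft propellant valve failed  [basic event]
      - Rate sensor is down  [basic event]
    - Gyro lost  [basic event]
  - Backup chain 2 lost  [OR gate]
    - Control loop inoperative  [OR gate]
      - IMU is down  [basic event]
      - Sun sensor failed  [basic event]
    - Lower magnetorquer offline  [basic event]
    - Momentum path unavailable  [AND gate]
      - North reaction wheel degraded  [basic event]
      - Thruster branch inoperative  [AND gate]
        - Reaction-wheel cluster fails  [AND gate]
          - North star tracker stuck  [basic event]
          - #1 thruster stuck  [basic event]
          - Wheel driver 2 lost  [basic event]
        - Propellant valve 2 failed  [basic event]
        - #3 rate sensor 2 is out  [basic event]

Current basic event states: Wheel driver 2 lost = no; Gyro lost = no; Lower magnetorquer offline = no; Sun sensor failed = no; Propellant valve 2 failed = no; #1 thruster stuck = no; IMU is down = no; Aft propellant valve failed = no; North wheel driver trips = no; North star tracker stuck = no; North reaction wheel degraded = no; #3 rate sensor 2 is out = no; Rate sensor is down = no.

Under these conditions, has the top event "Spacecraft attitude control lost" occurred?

No

Backup chain down [AND]: Aft propellant valve failed=not, Rate sensor is down=not → not all inputs occur → does not occur.
Sensor suite fails [AND]: North wheel driver trips=not, Backup chain down=not, Gyro lost=not → not all inputs occur → does not occur.
Control loop inoperative [OR]: IMU is down=not, Sun sensor failed=not → no input occurs → does not occur.
Reaction-wheel cluster fails [AND]: North star tracker stuck=not, #1 thruster stuck=not, Wheel driver 2 lost=not → not all inputs occur → does not occur.
Thruster branch inoperative [AND]: Reaction-wheel cluster fails=not, Propellant valve 2 failed=not, #3 rate sensor 2 is out=not → not all inputs occur → does not occur.
Momentum path unavailable [AND]: North reaction wheel degraded=not, Thruster branch inoperative=not → not all inputs occur → does not occur.
Backup chain 2 lost [OR]: Control loop inoperative=not, Lower magnetorquer offline=not, Momentum path unavailable=not → no input occurs → does not occur.
Spacecraft attitude control lost [OR]: Sensor suite fails=not, Backup chain 2 lost=not → no input occurs → does not occur.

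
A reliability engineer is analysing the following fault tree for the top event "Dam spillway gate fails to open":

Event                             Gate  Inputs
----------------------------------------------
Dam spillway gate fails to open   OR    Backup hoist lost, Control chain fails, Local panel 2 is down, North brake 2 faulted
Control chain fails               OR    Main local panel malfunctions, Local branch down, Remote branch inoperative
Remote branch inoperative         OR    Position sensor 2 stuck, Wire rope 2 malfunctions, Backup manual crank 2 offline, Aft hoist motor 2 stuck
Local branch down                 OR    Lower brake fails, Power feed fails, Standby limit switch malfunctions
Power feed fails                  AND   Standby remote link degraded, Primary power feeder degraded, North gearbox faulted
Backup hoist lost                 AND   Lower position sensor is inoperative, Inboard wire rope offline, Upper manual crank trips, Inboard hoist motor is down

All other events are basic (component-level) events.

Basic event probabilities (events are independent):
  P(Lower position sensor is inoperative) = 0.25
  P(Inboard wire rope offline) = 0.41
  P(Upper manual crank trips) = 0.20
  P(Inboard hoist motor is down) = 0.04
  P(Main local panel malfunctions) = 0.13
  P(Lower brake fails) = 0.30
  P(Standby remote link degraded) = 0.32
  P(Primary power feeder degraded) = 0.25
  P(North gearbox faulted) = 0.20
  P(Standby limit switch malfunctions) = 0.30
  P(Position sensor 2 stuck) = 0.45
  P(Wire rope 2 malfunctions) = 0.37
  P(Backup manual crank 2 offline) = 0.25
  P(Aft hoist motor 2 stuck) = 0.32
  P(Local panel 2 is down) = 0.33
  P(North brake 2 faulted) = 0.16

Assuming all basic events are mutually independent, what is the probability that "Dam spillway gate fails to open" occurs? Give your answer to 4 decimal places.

P(Backup hoist lost) [AND] = 0.25 × 0.41 × 0.20 × 0.04 = 0.000820
P(Power feed fails) [AND] = 0.32 × 0.25 × 0.20 = 0.016000
P(Local branch down) [OR] = 1 − (1−0.30) × (1−0.016000) × (1−0.30) = 0.517840
P(Remote branch inoperative) [OR] = 1 − (1−0.45) × (1−0.37) × (1−0.25) × (1−0.32) = 0.823285
P(Control chain fails) [OR] = 1 − (1−0.13) × (1−0.517840) × (1−0.823285) = 0.925872
P(Dam spillway gate fails to open) [OR] = 1 − (1−0.000820) × (1−0.925872) × (1−0.33) × (1−0.16) = 0.958315
Rounded to 4 decimal places: P(Dam spillway gate fails to open) ≈ 0.9583.

0.9583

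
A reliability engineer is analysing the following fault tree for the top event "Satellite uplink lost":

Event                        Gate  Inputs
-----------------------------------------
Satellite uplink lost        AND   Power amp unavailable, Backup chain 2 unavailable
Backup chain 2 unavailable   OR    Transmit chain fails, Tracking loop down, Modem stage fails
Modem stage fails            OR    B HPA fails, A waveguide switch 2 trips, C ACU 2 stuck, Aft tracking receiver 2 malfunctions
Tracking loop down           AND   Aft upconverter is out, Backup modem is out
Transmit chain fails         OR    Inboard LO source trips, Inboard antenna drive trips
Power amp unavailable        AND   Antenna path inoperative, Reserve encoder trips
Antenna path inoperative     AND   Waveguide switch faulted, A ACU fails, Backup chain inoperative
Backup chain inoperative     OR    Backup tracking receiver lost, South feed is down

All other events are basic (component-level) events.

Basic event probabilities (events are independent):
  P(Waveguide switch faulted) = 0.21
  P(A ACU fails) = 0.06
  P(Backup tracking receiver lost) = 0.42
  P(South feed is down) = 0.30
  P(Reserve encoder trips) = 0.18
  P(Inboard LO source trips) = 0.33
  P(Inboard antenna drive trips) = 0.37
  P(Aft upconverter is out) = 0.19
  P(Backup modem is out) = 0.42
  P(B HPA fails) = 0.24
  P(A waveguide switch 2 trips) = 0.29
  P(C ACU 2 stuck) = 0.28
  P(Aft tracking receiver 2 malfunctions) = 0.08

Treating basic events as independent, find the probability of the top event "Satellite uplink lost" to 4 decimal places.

P(Backup chain inoperative) [OR] = 1 − (1−0.42) × (1−0.30) = 0.594000
P(Antenna path inoperative) [AND] = 0.21 × 0.06 × 0.594000 = 0.007484
P(Power amp unavailable) [AND] = 0.007484 × 0.18 = 0.001347
P(Transmit chain fails) [OR] = 1 − (1−0.33) × (1−0.37) = 0.577900
P(Tracking loop down) [AND] = 0.19 × 0.42 = 0.079800
P(Modem stage fails) [OR] = 1 − (1−0.24) × (1−0.29) × (1−0.28) × (1−0.08) = 0.642569
P(Backup chain 2 unavailable) [OR] = 1 − (1−0.577900) × (1−0.079800) × (1−0.642569) = 0.861168
P(Satellite uplink lost) [AND] = 0.001347 × 0.861168 = 0.001160
Rounded to 4 decimal places: P(Satellite uplink lost) ≈ 0.0012.

0.0012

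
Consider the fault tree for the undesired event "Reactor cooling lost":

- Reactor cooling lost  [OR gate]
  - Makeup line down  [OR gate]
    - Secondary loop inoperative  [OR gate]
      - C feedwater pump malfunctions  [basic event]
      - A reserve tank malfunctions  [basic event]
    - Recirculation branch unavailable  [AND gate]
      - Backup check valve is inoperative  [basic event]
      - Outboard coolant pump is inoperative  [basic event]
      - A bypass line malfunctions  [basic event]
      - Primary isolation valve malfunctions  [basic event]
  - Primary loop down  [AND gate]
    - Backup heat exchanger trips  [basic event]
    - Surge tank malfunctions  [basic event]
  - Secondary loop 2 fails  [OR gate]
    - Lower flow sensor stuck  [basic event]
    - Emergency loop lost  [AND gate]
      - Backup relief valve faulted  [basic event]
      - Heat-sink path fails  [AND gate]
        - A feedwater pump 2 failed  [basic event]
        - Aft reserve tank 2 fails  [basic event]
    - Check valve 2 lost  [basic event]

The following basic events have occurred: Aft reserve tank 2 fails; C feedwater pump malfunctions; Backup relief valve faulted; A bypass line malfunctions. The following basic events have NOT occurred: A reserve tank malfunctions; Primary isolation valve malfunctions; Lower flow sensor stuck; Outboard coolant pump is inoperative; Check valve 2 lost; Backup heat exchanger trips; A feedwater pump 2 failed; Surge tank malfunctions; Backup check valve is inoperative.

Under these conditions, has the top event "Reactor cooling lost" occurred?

Secondary loop inoperative [OR]: C feedwater pump malfunctions=occurs, A reserve tank malfunctions=not → at least one input occurs → occurs.
Recirculation branch unavailable [AND]: Backup check valve is inoperative=not, Outboard coolant pump is inoperative=not, A bypass line malfunctions=occurs, Primary isolation valve malfunctions=not → not all inputs occur → does not occur.
Makeup line down [OR]: Secondary loop inoperative=occurs, Recirculation branch unavailable=not → at least one input occurs → occurs.
Primary loop down [AND]: Backup heat exchanger trips=not, Surge tank malfunctions=not → not all inputs occur → does not occur.
Heat-sink path fails [AND]: A feedwater pump 2 failed=not, Aft reserve tank 2 fails=occurs → not all inputs occur → does not occur.
Emergency loop lost [AND]: Backup relief valve faulted=occurs, Heat-sink path fails=not → not all inputs occur → does not occur.
Secondary loop 2 fails [OR]: Lower flow sensor stuck=not, Emergency loop lost=not, Check valve 2 lost=not → no input occurs → does not occur.
Reactor cooling lost [OR]: Makeup line down=occurs, Primary loop down=not, Secondary loop 2 fails=not → at least one input occurs → occurs.

Yes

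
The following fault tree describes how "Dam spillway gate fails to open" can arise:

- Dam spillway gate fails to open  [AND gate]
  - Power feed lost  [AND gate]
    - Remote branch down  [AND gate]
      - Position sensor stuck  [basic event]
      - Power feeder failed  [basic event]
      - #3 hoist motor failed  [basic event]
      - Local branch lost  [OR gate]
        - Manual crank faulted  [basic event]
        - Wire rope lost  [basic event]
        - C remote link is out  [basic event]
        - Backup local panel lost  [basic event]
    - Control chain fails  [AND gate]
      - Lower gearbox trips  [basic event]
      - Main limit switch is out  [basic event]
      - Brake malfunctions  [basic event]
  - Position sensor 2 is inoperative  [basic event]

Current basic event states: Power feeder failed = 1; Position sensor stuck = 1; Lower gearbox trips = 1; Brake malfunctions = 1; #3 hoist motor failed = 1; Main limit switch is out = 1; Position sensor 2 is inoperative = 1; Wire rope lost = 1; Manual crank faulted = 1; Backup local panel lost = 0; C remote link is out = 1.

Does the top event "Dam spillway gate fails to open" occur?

Yes

Local branch lost [OR]: Manual crank faulted=occurs, Wire rope lost=occurs, C remote link is out=occurs, Backup local panel lost=not → at least one input occurs → occurs.
Remote branch down [AND]: Position sensor stuck=occurs, Power feeder failed=occurs, #3 hoist motor failed=occurs, Local branch lost=occurs → all inputs occur → occurs.
Control chain fails [AND]: Lower gearbox trips=occurs, Main limit switch is out=occurs, Brake malfunctions=occurs → all inputs occur → occurs.
Power feed lost [AND]: Remote branch down=occurs, Control chain fails=occurs → all inputs occur → occurs.
Dam spillway gate fails to open [AND]: Power feed lost=occurs, Position sensor 2 is inoperative=occurs → all inputs occur → occurs.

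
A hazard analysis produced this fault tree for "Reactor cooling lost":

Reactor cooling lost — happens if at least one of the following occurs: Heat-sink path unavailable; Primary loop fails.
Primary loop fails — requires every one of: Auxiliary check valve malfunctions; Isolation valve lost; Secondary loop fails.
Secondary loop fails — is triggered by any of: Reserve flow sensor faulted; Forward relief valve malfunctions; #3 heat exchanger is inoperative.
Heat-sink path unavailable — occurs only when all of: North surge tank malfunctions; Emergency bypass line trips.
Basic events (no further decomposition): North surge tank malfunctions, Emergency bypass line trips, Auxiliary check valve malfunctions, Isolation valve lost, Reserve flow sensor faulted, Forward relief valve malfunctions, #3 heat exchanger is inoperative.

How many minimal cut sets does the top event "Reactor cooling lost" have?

Heat-sink path unavailable [AND]: one cut set from each child combined → 1 × 1 = 1 cut set(s).
Secondary loop fails [OR]: union of children's cut sets → 3 cut set(s).
Primary loop fails [AND]: one cut set from each child combined → 1 × 1 × 3 = 3 cut set(s).
Reactor cooling lost [OR]: union of children's cut sets → 4 cut set(s).
Minimal cut sets: {Emergency bypass line trips, North surge tank malfunctions}; {Auxiliary check valve malfunctions, Isolation valve lost, Reserve flow sensor faulted}; {Auxiliary check valve malfunctions, Forward relief valve malfunctions, Isolation valve lost}; {#3 heat exchanger is inoperative, Auxiliary check valve malfunctions, Isolation valve lost}.

4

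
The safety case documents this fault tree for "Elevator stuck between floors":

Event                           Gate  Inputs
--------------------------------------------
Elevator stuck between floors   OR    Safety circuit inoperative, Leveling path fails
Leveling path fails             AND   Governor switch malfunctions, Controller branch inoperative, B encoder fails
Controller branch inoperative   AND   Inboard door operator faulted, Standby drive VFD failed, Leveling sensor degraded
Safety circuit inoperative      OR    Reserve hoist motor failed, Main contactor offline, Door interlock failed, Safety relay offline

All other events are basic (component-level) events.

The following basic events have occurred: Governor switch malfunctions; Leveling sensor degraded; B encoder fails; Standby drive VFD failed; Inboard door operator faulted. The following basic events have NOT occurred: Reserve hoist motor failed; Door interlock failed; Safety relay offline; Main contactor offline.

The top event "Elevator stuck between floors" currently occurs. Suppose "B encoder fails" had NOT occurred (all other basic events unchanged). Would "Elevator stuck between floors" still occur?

No

Counterfactual: set "B encoder fails" to not occurred.
Safety circuit inoperative [OR]: Reserve hoist motor failed=not, Main contactor offline=not, Door interlock failed=not, Safety relay offline=not → no input occurs → does not occur.
Controller branch inoperative [AND]: Inboard door operator faulted=occurs, Standby drive VFD failed=occurs, Leveling sensor degraded=occurs → all inputs occur → occurs.
Leveling path fails [AND]: Governor switch malfunctions=occurs, Controller branch inoperative=occurs, B encoder fails=not → not all inputs occur → does not occur.
Elevator stuck between floors [OR]: Safety circuit inoperative=not, Leveling path fails=not → no input occurs → does not occur.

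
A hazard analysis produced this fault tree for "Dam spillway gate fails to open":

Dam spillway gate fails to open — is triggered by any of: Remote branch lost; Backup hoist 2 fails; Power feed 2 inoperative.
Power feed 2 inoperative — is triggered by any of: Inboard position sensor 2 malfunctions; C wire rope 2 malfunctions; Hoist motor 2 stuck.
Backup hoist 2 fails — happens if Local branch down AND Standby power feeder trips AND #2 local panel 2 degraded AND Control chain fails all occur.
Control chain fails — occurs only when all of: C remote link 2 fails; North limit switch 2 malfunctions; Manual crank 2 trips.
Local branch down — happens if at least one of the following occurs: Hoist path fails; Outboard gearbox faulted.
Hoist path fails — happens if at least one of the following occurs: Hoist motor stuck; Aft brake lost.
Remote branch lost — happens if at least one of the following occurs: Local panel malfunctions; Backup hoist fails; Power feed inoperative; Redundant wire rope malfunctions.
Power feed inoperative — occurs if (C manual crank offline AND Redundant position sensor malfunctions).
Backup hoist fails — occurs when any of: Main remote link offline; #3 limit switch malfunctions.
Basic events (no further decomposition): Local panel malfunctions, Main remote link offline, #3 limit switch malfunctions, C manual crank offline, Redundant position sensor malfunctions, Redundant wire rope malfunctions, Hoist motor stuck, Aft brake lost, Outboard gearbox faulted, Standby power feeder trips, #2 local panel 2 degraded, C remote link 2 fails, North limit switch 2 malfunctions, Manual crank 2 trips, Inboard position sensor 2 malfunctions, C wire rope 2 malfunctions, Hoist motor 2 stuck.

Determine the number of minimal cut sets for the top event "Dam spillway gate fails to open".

Backup hoist fails [OR]: union of children's cut sets → 2 cut set(s).
Power feed inoperative [AND]: one cut set from each child combined → 1 × 1 = 1 cut set(s).
Remote branch lost [OR]: union of children's cut sets → 5 cut set(s).
Hoist path fails [OR]: union of children's cut sets → 2 cut set(s).
Local branch down [OR]: union of children's cut sets → 3 cut set(s).
Control chain fails [AND]: one cut set from each child combined → 1 × 1 × 1 = 1 cut set(s).
Backup hoist 2 fails [AND]: one cut set from each child combined → 3 × 1 × 1 × 1 = 3 cut set(s).
Power feed 2 inoperative [OR]: union of children's cut sets → 3 cut set(s).
Dam spillway gate fails to open [OR]: union of children's cut sets → 11 cut set(s).

11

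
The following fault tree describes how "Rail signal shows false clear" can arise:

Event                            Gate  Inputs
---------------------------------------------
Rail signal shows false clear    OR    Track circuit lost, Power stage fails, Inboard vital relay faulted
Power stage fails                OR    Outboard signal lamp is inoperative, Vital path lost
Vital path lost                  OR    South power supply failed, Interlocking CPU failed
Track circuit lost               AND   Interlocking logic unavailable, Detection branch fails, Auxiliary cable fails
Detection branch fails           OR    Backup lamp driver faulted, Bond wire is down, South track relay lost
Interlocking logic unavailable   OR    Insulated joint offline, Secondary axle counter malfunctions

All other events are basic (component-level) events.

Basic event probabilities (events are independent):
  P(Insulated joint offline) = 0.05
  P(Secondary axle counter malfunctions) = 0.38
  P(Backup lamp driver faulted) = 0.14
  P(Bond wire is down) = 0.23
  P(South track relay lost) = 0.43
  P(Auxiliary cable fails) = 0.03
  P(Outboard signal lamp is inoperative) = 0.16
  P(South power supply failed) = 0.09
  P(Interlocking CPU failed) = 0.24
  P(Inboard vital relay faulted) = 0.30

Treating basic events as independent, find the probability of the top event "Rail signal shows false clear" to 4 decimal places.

0.5965

P(Interlocking logic unavailable) [OR] = 1 − (1−0.05) × (1−0.38) = 0.411000
P(Detection branch fails) [OR] = 1 − (1−0.14) × (1−0.23) × (1−0.43) = 0.622546
P(Track circuit lost) [AND] = 0.411000 × 0.622546 × 0.03 = 0.007676
P(Vital path lost) [OR] = 1 − (1−0.09) × (1−0.24) = 0.308400
P(Power stage fails) [OR] = 1 − (1−0.16) × (1−0.308400) = 0.419056
P(Rail signal shows false clear) [OR] = 1 − (1−0.007676) × (1−0.419056) × (1−0.30) = 0.596461
Rounded to 4 decimal places: P(Rail signal shows false clear) ≈ 0.5965.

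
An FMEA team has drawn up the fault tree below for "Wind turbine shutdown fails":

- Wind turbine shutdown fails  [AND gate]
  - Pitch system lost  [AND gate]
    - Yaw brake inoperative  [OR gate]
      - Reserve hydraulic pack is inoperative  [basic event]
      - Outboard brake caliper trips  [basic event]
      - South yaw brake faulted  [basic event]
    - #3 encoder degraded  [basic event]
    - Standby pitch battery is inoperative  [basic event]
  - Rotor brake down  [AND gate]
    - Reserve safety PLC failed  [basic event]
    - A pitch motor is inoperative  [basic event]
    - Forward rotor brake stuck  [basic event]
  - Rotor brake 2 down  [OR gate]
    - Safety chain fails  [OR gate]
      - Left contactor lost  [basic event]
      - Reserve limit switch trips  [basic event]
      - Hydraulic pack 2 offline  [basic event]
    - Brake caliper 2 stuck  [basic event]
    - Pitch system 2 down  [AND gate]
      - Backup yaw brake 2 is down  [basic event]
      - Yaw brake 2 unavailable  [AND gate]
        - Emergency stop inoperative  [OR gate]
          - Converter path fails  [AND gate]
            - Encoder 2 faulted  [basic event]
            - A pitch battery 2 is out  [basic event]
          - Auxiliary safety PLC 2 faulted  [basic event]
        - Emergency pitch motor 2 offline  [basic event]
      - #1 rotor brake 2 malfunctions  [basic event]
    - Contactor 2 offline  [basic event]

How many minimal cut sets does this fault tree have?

21

Yaw brake inoperative [OR]: union of children's cut sets → 3 cut set(s).
Pitch system lost [AND]: one cut set from each child combined → 3 × 1 × 1 = 3 cut set(s).
Rotor brake down [AND]: one cut set from each child combined → 1 × 1 × 1 = 1 cut set(s).
Safety chain fails [OR]: union of children's cut sets → 3 cut set(s).
Converter path fails [AND]: one cut set from each child combined → 1 × 1 = 1 cut set(s).
Emergency stop inoperative [OR]: union of children's cut sets → 2 cut set(s).
Yaw brake 2 unavailable [AND]: one cut set from each child combined → 2 × 1 = 2 cut set(s).
Pitch system 2 down [AND]: one cut set from each child combined → 1 × 2 × 1 = 2 cut set(s).
Rotor brake 2 down [OR]: union of children's cut sets → 7 cut set(s).
Wind turbine shutdown fails [AND]: one cut set from each child combined → 3 × 1 × 7 = 21 cut set(s).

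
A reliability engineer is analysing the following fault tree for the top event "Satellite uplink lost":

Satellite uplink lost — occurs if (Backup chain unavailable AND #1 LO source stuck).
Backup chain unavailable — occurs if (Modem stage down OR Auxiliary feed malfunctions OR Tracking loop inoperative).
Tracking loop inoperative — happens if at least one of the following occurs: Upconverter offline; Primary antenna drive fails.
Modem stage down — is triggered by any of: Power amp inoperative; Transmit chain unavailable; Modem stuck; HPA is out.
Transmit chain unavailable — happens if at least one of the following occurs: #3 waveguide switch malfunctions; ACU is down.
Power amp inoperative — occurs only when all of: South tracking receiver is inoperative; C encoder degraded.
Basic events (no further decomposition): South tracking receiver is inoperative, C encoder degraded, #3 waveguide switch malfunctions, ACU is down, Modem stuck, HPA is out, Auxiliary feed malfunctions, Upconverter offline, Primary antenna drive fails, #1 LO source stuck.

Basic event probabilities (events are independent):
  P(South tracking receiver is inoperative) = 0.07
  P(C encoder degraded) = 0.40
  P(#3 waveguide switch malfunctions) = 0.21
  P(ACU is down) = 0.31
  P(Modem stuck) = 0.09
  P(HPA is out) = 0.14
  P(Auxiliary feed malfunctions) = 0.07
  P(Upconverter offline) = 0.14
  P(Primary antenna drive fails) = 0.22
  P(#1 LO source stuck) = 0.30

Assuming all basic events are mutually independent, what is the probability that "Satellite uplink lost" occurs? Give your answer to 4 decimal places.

0.2224

P(Power amp inoperative) [AND] = 0.07 × 0.40 = 0.028000
P(Transmit chain unavailable) [OR] = 1 − (1−0.21) × (1−0.31) = 0.454900
P(Modem stage down) [OR] = 1 − (1−0.028000) × (1−0.454900) × (1−0.09) × (1−0.14) = 0.585349
P(Tracking loop inoperative) [OR] = 1 − (1−0.14) × (1−0.22) = 0.329200
P(Backup chain unavailable) [OR] = 1 − (1−0.585349) × (1−0.07) × (1−0.329200) = 0.741322
P(Satellite uplink lost) [AND] = 0.741322 × 0.30 = 0.222397
Rounded to 4 decimal places: P(Satellite uplink lost) ≈ 0.2224.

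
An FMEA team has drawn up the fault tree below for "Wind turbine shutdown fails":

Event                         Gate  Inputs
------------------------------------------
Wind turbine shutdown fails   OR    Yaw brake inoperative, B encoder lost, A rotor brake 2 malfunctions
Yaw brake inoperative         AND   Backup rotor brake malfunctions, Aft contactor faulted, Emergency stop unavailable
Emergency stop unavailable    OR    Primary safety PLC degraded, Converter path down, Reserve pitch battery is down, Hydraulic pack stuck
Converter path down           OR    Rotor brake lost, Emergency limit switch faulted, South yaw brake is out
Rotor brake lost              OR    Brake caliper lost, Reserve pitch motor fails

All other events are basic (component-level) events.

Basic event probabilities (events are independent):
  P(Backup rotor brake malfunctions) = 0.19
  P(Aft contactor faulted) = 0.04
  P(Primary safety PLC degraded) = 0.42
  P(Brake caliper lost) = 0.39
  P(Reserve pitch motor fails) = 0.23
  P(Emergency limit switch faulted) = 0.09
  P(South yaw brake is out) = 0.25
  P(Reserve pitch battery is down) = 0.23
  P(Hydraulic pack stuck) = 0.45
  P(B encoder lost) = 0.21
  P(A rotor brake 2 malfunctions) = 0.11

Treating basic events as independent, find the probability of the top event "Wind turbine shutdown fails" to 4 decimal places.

0.3018

P(Rotor brake lost) [OR] = 1 − (1−0.39) × (1−0.23) = 0.530300
P(Converter path down) [OR] = 1 − (1−0.530300) × (1−0.09) × (1−0.25) = 0.679430
P(Emergency stop unavailable) [OR] = 1 − (1−0.42) × (1−0.679430) × (1−0.23) × (1−0.45) = 0.921258
P(Yaw brake inoperative) [AND] = 0.19 × 0.04 × 0.921258 = 0.007002
P(Wind turbine shutdown fails) [OR] = 1 − (1−0.007002) × (1−0.21) × (1−0.11) = 0.301823
Rounded to 4 decimal places: P(Wind turbine shutdown fails) ≈ 0.3018.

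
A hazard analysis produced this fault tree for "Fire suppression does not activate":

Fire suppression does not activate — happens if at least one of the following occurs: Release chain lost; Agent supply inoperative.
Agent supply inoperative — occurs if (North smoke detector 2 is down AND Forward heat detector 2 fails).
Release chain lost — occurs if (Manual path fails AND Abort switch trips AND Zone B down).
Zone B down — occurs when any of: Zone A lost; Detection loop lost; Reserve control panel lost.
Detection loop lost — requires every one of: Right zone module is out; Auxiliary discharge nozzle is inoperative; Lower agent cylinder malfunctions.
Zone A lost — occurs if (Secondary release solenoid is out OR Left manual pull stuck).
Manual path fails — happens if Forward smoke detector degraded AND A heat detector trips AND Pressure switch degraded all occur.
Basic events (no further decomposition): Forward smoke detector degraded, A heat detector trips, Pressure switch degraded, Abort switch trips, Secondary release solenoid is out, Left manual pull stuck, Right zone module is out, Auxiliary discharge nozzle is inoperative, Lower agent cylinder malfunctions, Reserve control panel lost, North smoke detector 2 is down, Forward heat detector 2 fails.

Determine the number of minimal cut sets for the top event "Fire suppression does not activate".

Manual path fails [AND]: one cut set from each child combined → 1 × 1 × 1 = 1 cut set(s).
Zone A lost [OR]: union of children's cut sets → 2 cut set(s).
Detection loop lost [AND]: one cut set from each child combined → 1 × 1 × 1 = 1 cut set(s).
Zone B down [OR]: union of children's cut sets → 4 cut set(s).
Release chain lost [AND]: one cut set from each child combined → 1 × 1 × 4 = 4 cut set(s).
Agent supply inoperative [AND]: one cut set from each child combined → 1 × 1 = 1 cut set(s).
Fire suppression does not activate [OR]: union of children's cut sets → 5 cut set(s).
Minimal cut sets: {A heat detector trips, Abort switch trips, Forward smoke detector degraded, Pressure switch degraded, Secondary release solenoid is out}; {A heat detector trips, Abort switch trips, Forward smoke detector degraded, Left manual pull stuck, Pressure switch degraded}; {A heat detector trips, Abort switch trips, Auxiliary discharge nozzle is inoperative, Forward smoke detector degraded, Lower agent cylinder malfunctions, Pressure switch degraded, Right zone module is out}; {A heat detector trips, Abort switch trips, Forward smoke detector degraded, Pressure switch degraded, Reserve control panel lost}; {Forward heat detector 2 fails, North smoke detector 2 is down}.

5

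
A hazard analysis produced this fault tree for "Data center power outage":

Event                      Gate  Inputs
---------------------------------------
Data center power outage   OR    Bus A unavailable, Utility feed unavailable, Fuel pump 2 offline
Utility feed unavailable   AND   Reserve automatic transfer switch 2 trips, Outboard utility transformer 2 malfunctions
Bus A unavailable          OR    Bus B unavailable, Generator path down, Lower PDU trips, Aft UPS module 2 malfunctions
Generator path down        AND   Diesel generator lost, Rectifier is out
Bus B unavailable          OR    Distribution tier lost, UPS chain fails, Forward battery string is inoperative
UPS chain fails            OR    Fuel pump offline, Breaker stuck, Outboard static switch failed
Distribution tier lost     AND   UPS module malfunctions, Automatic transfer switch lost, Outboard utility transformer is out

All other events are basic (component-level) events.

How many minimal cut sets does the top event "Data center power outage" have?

10

Distribution tier lost [AND]: one cut set from each child combined → 1 × 1 × 1 = 1 cut set(s).
UPS chain fails [OR]: union of children's cut sets → 3 cut set(s).
Bus B unavailable [OR]: union of children's cut sets → 5 cut set(s).
Generator path down [AND]: one cut set from each child combined → 1 × 1 = 1 cut set(s).
Bus A unavailable [OR]: union of children's cut sets → 8 cut set(s).
Utility feed unavailable [AND]: one cut set from each child combined → 1 × 1 = 1 cut set(s).
Data center power outage [OR]: union of children's cut sets → 10 cut set(s).
Minimal cut sets: {Automatic transfer switch lost, Outboard utility transformer is out, UPS module malfunctions}; {Fuel pump offline}; {Breaker stuck}; {Outboard static switch failed}; {Forward battery string is inoperative}; {Diesel generator lost, Rectifier is out}; {Lower PDU trips}; {Aft UPS module 2 malfunctions}; {Outboard utility transformer 2 malfunctions, Reserve automatic transfer switch 2 trips}; {Fuel pump 2 offline}.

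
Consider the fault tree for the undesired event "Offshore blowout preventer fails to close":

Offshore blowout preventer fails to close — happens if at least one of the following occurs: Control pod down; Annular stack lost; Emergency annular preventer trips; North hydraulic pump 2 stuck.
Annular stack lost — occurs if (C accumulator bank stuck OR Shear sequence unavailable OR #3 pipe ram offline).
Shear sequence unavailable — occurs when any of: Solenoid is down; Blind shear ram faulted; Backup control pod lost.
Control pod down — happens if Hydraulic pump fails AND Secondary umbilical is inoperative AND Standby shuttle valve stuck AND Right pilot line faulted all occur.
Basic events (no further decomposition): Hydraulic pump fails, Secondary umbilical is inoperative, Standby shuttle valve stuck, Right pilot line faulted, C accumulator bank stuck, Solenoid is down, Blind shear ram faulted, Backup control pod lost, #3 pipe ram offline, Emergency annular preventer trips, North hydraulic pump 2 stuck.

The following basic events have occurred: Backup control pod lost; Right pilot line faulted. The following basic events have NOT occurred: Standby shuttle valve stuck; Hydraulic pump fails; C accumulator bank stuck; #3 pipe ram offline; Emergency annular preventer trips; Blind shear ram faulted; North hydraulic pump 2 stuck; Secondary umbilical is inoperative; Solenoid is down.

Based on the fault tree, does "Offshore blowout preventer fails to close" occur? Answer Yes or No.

Yes

Control pod down [AND]: Hydraulic pump fails=not, Secondary umbilical is inoperative=not, Standby shuttle valve stuck=not, Right pilot line faulted=occurs → not all inputs occur → does not occur.
Shear sequence unavailable [OR]: Solenoid is down=not, Blind shear ram faulted=not, Backup control pod lost=occurs → at least one input occurs → occurs.
Annular stack lost [OR]: C accumulator bank stuck=not, Shear sequence unavailable=occurs, #3 pipe ram offline=not → at least one input occurs → occurs.
Offshore blowout preventer fails to close [OR]: Control pod down=not, Annular stack lost=occurs, Emergency annular preventer trips=not, North hydraulic pump 2 stuck=not → at least one input occurs → occurs.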